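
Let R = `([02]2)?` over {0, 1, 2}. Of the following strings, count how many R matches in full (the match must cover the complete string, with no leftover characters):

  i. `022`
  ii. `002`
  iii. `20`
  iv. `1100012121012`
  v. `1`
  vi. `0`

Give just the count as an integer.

i → no match
ii → no match
iii → no match
iv → no match
v → no match
vi → no match
Total matched: 0

0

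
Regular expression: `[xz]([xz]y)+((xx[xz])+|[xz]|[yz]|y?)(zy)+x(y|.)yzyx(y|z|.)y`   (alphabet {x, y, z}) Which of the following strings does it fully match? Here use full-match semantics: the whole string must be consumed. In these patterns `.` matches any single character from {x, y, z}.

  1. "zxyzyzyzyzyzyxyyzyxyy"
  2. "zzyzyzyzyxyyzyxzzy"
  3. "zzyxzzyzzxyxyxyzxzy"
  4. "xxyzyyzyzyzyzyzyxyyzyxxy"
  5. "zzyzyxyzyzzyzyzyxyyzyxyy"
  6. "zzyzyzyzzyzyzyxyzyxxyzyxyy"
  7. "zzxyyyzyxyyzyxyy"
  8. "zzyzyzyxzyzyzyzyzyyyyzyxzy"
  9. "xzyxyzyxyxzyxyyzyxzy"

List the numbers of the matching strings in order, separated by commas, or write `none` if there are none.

1 → match
2 → no match
3 → no match
4 → match
5 → match
6 → no match
7 → no match
8 → no match
9 → match

1, 4, 5, 9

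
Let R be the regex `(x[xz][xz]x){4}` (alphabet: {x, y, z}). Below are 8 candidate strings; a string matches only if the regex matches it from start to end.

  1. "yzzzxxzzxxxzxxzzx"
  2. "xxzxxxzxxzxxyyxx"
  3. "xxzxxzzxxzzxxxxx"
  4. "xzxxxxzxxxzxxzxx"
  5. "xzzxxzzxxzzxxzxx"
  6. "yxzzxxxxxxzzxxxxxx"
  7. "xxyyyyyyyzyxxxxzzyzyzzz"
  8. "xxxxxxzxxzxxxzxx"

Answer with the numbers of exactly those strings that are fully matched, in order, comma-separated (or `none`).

1 → no match — must start with "x"
2 → no match
3 → match
4 → match
5 → match
6 → no match — must start with "x"
7 → no match — must end with "x"
8 → match

3, 4, 5, 8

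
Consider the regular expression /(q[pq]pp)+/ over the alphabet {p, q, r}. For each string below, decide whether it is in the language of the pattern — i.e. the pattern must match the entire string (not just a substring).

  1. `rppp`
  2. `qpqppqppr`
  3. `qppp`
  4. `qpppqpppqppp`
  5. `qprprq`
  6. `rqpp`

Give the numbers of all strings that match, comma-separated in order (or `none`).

3, 4

1 → no match — must start with `q`
2 → no match — must end with `pp`
3 → match
4 → match
5 → no match — must end with `pp`
6 → no match — must start with `q`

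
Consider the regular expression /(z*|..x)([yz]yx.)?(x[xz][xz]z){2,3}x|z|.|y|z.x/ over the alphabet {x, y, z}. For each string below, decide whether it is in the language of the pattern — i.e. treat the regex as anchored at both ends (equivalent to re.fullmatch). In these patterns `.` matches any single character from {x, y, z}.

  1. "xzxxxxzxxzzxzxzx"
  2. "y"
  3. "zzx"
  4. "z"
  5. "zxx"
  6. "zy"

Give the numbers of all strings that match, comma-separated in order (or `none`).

1, 2, 3, 4, 5

1 → match
2 → match
3 → match
4 → match
5 → match
6 → no match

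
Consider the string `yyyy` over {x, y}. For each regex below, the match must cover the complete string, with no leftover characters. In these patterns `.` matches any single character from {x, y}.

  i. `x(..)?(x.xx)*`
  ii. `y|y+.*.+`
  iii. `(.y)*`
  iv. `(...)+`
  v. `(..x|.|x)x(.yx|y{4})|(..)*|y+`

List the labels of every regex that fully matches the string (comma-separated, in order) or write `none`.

ii, iii, v

i → no match — must start with `x`
ii → match
iii → match
iv → no match
v → match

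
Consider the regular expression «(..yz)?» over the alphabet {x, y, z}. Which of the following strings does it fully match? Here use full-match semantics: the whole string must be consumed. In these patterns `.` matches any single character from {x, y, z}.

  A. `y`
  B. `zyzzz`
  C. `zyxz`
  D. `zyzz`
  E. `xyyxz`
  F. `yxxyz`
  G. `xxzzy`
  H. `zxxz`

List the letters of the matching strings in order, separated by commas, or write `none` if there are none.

none

A. `y` → no match
B. `zyzzz` → no match
C. `zyxz` → no match
D. `zyzz` → no match
E. `xyyxz` → no match
F. `yxxyz` → no match
G. `xxzzy` → no match
H. `zxxz` → no match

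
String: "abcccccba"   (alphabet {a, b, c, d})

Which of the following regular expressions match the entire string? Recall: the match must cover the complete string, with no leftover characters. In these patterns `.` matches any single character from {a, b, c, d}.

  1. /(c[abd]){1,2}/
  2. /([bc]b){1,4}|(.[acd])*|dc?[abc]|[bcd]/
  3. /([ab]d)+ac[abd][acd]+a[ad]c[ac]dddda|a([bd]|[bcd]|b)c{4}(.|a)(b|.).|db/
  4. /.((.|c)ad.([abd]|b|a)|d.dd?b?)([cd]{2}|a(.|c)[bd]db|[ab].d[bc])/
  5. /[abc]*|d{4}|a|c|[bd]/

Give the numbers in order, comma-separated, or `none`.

3, 5

1 → no match — must start with "c"
2 → no match
3 → match
4 → no match
5 → match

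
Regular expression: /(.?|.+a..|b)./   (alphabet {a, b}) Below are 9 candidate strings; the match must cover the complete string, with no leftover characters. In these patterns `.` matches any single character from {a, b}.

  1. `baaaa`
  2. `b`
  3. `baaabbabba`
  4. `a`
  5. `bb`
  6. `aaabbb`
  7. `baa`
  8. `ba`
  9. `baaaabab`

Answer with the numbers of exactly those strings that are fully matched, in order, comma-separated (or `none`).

1, 2, 3, 4, 5, 6, 8, 9

1 → match
2 → match
3 → match
4 → match
5 → match
6 → match
7 → no match
8 → match
9 → match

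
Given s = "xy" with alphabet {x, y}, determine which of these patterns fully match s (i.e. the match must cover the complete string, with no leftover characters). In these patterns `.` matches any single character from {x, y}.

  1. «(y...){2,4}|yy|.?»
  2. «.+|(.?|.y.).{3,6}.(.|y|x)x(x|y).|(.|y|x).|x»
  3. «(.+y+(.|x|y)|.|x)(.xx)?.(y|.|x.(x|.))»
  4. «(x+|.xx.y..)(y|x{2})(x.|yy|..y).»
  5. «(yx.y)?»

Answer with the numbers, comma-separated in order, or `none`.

2

1 → no match
2 → match
3 → no match
4 → no match
5 → no match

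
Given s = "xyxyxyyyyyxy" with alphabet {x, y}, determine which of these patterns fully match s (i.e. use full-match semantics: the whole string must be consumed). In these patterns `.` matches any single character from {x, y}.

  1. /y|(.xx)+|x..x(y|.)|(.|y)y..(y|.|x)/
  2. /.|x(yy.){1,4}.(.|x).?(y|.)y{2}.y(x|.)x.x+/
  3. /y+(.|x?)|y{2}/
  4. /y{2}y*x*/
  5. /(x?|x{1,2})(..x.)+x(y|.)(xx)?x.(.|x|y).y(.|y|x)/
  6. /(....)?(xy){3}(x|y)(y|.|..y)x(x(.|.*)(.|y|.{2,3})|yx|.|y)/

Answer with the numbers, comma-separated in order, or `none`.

6

1 → no match
2 → no match
3 → no match — must start with "y"
4 → no match — must start with "y"
5 → no match
6 → match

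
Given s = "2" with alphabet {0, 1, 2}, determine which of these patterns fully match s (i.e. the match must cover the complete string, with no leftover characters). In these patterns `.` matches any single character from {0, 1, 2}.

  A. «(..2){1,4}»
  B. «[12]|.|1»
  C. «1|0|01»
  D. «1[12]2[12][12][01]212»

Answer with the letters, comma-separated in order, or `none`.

A → no match
B → match
C → no match
D → no match — must start with "1"

B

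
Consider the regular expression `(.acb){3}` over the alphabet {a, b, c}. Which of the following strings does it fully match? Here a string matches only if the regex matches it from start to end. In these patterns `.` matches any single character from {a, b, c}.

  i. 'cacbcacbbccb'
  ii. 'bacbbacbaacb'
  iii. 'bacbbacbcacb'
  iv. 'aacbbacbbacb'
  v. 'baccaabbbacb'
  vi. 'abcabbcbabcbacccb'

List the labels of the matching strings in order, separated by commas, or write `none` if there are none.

ii, iii, iv

i. 'cacbcacbbccb' → no match — must end with 'acb'
ii. 'bacbbacbaacb' → match
iii. 'bacbbacbcacb' → match
iv. 'aacbbacbbacb' → match
v. 'baccaabbbacb' → no match
vi → no match — must end with 'acb'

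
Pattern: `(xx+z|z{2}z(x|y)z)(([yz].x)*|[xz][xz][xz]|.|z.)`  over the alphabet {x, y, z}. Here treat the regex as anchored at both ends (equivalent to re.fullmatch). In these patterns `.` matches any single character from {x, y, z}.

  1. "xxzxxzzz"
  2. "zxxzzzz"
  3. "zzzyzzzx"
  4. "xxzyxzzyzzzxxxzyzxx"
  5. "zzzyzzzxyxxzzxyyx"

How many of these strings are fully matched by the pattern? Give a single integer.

1. "xxzxxzzz" → no match
2. "zxxzzzz" → no match
3. "zzzyzzzx" → match
4 → no match
5 → match
Total matched: 2

2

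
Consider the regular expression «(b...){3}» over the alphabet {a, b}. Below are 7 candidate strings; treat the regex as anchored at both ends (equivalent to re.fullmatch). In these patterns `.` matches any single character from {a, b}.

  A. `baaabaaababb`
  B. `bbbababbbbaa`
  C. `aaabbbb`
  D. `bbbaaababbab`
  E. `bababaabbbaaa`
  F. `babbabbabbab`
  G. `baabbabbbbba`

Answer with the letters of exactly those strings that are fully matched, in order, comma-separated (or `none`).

A. `baaabaaababb` → match
B. `bbbababbbbaa` → match
C. `aaabbbb` → no match — must start with `b`
D. `bbbaaababbab` → no match
E → no match
F. `babbabbabbab` → no match
G. `baabbabbbbba` → match

A, B, G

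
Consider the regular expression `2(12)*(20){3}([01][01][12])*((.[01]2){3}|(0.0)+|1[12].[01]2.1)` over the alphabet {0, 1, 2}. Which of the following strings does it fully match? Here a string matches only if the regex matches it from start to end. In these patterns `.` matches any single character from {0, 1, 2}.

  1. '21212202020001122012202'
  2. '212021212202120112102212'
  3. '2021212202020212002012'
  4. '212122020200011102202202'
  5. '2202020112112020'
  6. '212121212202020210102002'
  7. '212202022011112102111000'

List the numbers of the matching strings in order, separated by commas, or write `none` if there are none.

1 → no match
2 → no match
3 → no match
4 → no match
5 → match
6 → no match
7 → no match

5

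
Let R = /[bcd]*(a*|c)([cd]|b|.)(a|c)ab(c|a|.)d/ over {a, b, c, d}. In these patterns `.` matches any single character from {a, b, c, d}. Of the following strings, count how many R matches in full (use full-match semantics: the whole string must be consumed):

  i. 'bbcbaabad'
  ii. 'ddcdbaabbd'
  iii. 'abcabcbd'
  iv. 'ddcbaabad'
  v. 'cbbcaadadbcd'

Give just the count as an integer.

3

i → match
ii → match
iii → no match
iv → match
v → no match
Total matched: 3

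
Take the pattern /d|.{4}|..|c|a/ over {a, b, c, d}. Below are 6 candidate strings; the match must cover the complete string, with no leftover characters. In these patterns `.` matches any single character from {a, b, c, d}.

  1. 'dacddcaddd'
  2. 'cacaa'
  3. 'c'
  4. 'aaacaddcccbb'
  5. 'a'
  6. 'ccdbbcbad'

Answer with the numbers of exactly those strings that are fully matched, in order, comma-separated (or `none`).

1 → no match
2 → no match
3 → match
4 → no match
5 → match
6 → no match

3, 5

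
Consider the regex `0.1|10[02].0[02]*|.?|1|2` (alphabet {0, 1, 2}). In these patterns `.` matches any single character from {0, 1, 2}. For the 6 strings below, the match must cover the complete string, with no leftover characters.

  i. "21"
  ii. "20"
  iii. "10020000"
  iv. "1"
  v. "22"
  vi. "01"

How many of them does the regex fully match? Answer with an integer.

i → no match
ii → no match
iii → match
iv → match
v → no match
vi → no match
Total matched: 2

2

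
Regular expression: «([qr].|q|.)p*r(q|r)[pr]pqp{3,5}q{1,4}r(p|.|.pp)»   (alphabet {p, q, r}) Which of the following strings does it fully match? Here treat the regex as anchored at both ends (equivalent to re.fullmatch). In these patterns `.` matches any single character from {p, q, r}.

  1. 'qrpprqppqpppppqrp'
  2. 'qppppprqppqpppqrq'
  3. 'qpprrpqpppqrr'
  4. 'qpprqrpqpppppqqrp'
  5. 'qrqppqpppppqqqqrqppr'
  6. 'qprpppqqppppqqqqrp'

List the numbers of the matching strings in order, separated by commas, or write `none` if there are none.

1, 2, 4

1 → match
2 → match
3 → no match
4 → match
5 → no match
6 → no match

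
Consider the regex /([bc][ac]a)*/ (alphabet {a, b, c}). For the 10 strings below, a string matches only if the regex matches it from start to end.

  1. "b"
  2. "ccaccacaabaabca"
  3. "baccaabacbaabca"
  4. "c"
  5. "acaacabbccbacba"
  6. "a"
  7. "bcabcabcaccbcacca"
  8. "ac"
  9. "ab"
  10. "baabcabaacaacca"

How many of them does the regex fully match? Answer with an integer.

1. "b" → no match
2 → match
3 → no match
4. "c" → no match
5 → no match
6. "a" → no match
7 → no match
8. "ac" → no match
9. "ab" → no match
10 → match
Total matched: 2

2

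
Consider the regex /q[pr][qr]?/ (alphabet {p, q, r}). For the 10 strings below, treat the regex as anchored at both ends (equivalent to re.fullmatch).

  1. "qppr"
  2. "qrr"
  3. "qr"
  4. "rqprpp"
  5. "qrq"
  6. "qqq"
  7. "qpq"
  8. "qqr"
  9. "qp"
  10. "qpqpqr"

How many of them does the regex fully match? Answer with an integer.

1. "qppr" → no match
2. "qrr" → match
3. "qr" → match
4. "rqprpp" → no match — must start with "q"
5. "qrq" → match
6. "qqq" → no match
7. "qpq" → match
8. "qqr" → no match
9. "qp" → match
10. "qpqpqr" → no match
Total matched: 5

5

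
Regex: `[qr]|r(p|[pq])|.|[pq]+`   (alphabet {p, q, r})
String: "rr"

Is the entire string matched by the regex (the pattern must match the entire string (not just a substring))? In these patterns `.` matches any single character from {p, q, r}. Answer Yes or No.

No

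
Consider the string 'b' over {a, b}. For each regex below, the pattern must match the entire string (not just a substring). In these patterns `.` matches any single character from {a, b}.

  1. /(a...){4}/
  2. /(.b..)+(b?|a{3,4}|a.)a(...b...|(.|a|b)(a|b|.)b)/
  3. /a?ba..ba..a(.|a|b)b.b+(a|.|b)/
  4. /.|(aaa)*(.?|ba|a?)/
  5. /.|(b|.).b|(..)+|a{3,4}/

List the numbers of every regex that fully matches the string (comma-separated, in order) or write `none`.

4, 5

1 → no match — must start with 'a'
2 → no match
3 → no match
4 → match
5 → match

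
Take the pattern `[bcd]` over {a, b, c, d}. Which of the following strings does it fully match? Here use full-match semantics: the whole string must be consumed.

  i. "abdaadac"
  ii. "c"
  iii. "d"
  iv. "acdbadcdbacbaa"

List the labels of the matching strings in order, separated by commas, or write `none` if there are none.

ii, iii

i. "abdaadac" → no match
ii. "c" → match
iii. "d" → match
iv → no match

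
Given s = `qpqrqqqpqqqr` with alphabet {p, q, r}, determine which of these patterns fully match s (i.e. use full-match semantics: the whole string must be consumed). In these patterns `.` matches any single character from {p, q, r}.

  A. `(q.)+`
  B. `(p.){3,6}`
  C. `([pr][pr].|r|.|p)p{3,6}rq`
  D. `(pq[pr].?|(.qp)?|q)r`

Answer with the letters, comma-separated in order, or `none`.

A → match
B → no match — must start with `p`
C → no match — must end with `prq`
D → no match

A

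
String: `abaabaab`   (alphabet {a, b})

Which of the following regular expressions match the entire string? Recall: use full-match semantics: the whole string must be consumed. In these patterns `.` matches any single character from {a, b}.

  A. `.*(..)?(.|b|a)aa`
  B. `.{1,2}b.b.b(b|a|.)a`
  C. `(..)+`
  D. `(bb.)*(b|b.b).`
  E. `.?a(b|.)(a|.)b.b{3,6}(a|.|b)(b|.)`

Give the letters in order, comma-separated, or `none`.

A → no match — must end with `aa`
B → no match — must end with `a`
C → match
D → no match
E → no match

C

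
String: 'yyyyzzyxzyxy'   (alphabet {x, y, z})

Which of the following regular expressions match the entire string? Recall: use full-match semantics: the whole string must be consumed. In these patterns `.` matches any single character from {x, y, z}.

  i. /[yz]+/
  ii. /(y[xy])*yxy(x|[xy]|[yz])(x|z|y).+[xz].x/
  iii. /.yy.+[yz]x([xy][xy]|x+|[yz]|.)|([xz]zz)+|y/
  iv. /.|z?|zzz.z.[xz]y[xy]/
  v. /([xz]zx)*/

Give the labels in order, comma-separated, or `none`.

iii

i → no match
ii → no match — must end with 'x'
iii → match
iv → no match
v → no match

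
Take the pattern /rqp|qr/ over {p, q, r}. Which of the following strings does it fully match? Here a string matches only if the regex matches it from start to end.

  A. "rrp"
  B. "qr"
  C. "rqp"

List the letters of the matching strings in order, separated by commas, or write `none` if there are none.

B, C

A → no match
B → match
C → match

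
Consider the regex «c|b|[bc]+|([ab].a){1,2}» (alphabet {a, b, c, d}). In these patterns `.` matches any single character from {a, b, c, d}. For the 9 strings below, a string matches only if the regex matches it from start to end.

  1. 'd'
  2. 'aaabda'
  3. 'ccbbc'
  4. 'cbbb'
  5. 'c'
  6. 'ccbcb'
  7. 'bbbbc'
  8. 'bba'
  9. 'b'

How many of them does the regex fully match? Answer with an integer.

8

1 → no match
2 → match
3 → match
4 → match
5 → match
6 → match
7 → match
8 → match
9 → match
Total matched: 8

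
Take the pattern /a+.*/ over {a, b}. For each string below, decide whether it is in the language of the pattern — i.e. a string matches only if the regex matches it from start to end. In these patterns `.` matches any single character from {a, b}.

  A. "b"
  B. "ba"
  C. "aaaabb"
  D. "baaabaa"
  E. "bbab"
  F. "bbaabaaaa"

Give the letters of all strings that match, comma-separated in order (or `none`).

C

A. "b" → no match — must start with "a"
B. "ba" → no match — must start with "a"
C. "aaaabb" → match
D. "baaabaa" → no match — must start with "a"
E. "bbab" → no match — must start with "a"
F. "bbaabaaaa" → no match — must start with "a"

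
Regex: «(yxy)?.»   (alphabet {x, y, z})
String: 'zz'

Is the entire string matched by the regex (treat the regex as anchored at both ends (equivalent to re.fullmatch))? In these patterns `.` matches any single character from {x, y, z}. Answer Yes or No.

No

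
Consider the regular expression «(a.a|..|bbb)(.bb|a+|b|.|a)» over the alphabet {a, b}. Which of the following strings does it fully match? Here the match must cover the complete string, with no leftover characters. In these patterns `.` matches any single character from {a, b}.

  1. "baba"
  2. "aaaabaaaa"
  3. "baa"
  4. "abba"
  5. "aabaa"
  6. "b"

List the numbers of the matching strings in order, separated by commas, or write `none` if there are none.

1 → no match
2 → no match
3 → match
4 → no match
5 → no match
6 → no match

3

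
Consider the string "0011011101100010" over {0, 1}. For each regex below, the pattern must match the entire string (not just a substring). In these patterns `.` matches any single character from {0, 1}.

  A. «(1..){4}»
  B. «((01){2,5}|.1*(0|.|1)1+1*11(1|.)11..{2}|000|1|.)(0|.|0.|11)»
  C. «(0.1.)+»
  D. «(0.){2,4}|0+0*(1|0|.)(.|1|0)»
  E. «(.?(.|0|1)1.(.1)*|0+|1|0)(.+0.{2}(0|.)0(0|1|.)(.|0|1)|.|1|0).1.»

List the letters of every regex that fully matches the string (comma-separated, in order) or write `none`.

C

A → no match — must start with "1"
B → no match
C → match
D → no match
E → no match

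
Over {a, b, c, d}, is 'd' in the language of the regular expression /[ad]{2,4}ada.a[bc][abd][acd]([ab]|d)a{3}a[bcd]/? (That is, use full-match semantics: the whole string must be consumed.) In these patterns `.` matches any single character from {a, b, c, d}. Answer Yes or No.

No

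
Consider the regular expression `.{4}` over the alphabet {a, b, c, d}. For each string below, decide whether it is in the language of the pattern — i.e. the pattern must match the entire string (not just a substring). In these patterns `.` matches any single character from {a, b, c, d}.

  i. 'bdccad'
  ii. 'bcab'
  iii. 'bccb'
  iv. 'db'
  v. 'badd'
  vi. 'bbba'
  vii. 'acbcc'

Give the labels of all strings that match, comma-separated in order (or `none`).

i → no match
ii → match
iii → match
iv → no match
v → match
vi → match
vii → no match

ii, iii, v, vi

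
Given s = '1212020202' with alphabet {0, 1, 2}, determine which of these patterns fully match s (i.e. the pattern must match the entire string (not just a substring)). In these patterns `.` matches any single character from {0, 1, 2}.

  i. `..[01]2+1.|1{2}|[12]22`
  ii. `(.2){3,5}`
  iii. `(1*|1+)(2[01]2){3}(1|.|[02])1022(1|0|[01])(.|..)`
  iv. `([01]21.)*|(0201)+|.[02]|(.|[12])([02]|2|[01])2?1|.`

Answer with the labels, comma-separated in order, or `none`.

ii

i → no match
ii → match
iii → no match
iv → no match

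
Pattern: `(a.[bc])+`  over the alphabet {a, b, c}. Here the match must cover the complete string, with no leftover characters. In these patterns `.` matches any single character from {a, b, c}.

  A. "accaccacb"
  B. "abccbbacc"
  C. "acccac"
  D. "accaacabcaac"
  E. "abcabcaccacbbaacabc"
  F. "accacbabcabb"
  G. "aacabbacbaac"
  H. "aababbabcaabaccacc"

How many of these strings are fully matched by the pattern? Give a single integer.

5

A → match
B → no match
C → no match
D → match
E → no match
F → match
G → match
H → match
Total matched: 5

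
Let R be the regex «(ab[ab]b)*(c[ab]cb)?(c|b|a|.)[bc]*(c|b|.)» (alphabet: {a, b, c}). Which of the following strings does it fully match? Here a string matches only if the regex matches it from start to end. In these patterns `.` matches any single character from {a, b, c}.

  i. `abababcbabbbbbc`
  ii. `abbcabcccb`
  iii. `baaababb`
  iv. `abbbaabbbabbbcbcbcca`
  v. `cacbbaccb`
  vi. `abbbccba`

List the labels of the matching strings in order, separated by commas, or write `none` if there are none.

vi

i → no match
ii → no match
iii → no match
iv → no match
v → no match
vi → match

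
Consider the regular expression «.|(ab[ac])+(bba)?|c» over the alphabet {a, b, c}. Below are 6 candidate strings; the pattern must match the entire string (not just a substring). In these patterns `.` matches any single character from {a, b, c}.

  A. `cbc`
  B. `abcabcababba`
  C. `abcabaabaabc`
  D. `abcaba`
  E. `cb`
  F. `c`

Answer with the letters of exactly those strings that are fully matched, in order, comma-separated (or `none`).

B, C, D, F

A → no match
B → match
C → match
D → match
E → no match
F → match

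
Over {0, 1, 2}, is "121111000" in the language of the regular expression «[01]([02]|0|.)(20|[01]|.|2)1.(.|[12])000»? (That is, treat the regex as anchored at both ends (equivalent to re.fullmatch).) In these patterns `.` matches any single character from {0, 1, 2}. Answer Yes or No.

Yes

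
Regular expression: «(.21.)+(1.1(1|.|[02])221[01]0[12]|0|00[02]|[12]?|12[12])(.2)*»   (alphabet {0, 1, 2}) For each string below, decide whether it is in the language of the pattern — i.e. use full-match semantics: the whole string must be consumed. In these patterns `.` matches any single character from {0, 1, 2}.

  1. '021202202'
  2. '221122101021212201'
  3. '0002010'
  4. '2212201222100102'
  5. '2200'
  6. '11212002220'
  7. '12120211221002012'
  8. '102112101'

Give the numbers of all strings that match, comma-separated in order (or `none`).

1 → match
2 → no match
3 → no match
4 → no match
5 → no match
6 → no match
7 → no match
8 → no match

1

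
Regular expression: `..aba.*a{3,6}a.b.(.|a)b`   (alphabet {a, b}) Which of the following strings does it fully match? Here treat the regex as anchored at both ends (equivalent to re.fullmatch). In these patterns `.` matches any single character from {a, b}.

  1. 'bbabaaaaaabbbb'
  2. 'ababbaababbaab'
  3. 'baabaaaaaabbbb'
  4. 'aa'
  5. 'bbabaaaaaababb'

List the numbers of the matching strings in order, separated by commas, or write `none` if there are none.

1, 3, 5

1 → match
2 → no match
3 → match
4 → no match — must end with 'b'
5 → match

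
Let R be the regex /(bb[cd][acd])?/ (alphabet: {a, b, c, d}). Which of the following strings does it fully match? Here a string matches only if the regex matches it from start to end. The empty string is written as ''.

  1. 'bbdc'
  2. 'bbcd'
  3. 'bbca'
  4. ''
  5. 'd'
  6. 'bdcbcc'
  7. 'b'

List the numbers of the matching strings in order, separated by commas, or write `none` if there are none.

1 → match
2 → match
3 → match
4 → match
5 → no match
6 → no match
7 → no match

1, 2, 3, 4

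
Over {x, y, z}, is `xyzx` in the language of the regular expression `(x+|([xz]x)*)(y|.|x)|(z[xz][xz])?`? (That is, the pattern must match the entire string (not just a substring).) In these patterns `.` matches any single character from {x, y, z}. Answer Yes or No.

No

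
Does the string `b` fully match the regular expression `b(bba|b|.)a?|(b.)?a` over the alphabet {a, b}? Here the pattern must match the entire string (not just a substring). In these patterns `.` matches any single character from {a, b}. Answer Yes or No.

No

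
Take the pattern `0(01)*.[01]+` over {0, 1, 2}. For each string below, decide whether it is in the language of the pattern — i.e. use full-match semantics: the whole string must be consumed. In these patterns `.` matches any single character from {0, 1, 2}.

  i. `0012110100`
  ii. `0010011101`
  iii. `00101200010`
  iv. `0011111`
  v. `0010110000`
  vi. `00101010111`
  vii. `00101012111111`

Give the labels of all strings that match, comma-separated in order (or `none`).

i → match
ii → match
iii → match
iv → match
v → match
vi → match
vii → match

i, ii, iii, iv, v, vi, vii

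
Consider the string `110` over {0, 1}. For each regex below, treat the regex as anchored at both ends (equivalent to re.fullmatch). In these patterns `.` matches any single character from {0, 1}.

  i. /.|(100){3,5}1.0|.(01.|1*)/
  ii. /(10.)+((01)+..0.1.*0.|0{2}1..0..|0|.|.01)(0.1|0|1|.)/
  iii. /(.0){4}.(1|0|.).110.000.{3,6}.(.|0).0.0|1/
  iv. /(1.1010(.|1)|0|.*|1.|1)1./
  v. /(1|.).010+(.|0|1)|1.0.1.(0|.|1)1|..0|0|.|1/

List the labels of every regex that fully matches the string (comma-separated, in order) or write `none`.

i → no match
ii → no match — must start with `10`
iii → no match
iv → match
v → match

iv, v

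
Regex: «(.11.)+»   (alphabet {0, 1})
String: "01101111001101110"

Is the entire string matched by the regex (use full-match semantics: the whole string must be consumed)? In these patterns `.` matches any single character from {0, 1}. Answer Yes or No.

No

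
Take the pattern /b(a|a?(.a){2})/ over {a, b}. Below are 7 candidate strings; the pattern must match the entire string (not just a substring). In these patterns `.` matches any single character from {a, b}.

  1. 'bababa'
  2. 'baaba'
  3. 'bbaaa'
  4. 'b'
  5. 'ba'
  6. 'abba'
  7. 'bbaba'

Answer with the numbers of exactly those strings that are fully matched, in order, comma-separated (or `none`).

1. 'bababa' → match
2. 'baaba' → match
3. 'bbaaa' → match
4. 'b' → no match — must end with 'a'
5. 'ba' → match
6. 'abba' → no match — must start with 'b'
7. 'bbaba' → match

1, 2, 3, 5, 7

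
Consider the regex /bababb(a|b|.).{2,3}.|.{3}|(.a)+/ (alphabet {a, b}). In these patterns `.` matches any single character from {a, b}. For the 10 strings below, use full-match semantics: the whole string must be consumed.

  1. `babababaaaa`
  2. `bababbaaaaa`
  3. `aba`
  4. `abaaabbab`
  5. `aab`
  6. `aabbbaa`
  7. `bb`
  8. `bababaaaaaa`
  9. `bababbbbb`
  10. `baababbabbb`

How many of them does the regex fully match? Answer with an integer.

3

1. `babababaaaa` → no match
2. `bababbaaaaa` → match
3. `aba` → match
4. `abaaabbab` → no match
5. `aab` → match
6. `aabbbaa` → no match
7. `bb` → no match
8. `bababaaaaaa` → no match
9. `bababbbbb` → no match
10. `baababbabbb` → no match
Total matched: 3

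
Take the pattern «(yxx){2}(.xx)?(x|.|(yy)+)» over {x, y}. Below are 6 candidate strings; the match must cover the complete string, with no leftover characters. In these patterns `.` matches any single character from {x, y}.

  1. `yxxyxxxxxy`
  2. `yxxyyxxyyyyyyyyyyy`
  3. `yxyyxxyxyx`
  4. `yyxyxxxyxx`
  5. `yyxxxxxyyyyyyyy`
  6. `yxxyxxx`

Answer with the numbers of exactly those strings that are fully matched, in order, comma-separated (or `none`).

1, 6

1. `yxxyxxxxxy` → match
2 → no match
3. `yxyyxxyxyx` → no match — must start with `yxx`
4. `yyxyxxxyxx` → no match — must start with `yxx`
5 → no match — must start with `yxx`
6. `yxxyxxx` → match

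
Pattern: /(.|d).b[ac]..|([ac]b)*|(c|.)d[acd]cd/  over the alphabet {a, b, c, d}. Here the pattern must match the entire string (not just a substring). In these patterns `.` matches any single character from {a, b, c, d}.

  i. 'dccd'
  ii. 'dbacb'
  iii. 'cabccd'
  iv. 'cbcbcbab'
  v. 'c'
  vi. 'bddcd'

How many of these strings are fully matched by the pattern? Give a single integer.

3

i → no match
ii → no match
iii → match
iv → match
v → no match
vi → match
Total matched: 3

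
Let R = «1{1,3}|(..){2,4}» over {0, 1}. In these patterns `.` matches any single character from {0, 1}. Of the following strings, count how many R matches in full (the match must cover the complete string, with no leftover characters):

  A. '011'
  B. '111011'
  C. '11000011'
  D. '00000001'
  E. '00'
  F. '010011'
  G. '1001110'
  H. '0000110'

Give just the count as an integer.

4

A → no match
B → match
C → match
D → match
E → no match
F → match
G → no match
H → no match
Total matched: 4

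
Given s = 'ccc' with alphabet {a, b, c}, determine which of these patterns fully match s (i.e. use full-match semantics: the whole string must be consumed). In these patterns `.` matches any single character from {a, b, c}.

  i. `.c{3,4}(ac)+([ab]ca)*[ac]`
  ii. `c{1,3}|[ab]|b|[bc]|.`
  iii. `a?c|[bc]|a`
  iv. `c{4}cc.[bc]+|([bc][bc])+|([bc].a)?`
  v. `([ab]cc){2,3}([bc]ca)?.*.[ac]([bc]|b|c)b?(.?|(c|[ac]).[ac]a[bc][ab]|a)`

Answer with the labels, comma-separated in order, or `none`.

i → no match
ii → match
iii → no match
iv → no match
v → no match

ii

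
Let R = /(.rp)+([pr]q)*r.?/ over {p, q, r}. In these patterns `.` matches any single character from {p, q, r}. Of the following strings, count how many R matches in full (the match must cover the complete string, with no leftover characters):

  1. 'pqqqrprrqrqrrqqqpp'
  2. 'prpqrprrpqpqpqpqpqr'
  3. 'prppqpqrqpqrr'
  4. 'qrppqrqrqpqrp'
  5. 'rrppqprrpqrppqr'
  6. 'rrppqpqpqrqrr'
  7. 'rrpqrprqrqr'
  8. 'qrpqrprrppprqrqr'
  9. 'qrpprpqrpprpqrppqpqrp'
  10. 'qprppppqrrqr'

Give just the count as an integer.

1 → no match
2 → no match
3 → match
4 → match
5 → no match
6 → match
7 → match
8 → no match
9 → match
10 → no match
Total matched: 5

5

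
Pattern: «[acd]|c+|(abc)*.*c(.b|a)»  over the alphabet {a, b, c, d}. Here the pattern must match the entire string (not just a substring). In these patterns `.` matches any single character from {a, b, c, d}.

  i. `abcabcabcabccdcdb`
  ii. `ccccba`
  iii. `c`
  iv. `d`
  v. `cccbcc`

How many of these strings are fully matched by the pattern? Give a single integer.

i → match
ii → no match
iii → match
iv → match
v → no match
Total matched: 3

3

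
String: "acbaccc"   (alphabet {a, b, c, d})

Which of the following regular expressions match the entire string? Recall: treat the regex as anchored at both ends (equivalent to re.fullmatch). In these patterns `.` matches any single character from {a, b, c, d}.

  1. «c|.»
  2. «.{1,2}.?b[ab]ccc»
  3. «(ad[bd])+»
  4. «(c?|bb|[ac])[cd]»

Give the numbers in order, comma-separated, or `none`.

2

1 → no match
2 → match
3 → no match — must start with "ad"
4 → no match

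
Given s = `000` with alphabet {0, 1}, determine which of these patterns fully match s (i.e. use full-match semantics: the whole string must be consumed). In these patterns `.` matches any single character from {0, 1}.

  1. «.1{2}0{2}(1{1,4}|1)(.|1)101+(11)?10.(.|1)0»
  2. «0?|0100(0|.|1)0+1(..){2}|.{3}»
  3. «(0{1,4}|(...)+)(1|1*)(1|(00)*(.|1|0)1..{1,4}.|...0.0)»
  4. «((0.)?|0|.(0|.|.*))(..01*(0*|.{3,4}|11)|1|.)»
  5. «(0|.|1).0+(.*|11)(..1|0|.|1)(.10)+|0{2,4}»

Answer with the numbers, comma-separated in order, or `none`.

2, 4, 5

1 → no match
2 → match
3 → no match
4 → match
5 → match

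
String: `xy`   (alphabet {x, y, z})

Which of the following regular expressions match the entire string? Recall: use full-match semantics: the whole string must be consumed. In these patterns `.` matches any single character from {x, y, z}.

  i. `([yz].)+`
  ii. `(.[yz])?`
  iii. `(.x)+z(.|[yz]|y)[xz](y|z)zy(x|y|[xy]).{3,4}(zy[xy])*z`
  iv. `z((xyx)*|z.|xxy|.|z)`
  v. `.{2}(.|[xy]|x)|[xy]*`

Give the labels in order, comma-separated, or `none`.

ii, v

i → no match
ii → match
iii → no match — must end with `z`
iv → no match — must start with `z`
v → match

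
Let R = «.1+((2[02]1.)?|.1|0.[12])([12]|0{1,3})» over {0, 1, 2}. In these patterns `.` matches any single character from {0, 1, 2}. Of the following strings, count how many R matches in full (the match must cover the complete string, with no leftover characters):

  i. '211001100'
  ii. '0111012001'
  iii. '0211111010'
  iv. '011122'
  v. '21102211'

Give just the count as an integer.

0

i. '211001100' → no match
ii. '0111012001' → no match
iii. '0211111010' → no match
iv. '011122' → no match
v. '21102211' → no match
Total matched: 0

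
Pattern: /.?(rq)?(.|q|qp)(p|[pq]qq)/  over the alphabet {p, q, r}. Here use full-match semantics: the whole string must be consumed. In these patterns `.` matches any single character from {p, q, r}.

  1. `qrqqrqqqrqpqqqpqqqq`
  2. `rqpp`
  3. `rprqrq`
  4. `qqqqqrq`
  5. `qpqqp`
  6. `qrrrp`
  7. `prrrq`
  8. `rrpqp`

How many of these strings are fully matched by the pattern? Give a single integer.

1 → no match
2 → match
3 → no match
4 → no match
5 → no match
6 → no match
7 → no match
8 → no match
Total matched: 1

1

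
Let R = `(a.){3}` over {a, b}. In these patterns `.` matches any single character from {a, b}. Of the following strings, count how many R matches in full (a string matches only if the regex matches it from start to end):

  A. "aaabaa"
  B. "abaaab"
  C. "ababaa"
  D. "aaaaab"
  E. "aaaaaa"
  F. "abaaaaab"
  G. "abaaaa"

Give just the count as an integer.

6

A → match
B → match
C → match
D → match
E → match
F → no match
G → match
Total matched: 6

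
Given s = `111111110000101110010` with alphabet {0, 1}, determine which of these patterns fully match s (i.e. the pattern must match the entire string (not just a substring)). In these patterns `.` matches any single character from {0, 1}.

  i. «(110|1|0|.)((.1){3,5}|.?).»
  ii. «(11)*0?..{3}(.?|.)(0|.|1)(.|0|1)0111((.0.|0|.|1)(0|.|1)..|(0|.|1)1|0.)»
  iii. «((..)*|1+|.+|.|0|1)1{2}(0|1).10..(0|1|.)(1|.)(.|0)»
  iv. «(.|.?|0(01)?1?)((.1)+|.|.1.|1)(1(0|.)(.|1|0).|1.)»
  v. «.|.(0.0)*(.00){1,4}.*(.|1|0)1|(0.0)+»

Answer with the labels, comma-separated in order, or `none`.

ii

i → no match
ii → match
iii → no match
iv → no match
v → no match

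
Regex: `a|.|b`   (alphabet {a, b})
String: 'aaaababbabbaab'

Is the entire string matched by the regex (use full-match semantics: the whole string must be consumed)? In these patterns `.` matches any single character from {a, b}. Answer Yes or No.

No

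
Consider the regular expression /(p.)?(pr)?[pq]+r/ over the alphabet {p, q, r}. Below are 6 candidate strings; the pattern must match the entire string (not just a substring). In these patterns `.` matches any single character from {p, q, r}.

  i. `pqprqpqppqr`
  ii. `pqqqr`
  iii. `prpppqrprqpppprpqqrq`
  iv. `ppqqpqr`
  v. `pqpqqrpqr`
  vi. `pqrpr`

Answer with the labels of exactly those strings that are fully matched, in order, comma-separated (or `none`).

i → match
ii → match
iii → no match — must end with `r`
iv → match
v → no match
vi → no match

i, ii, iv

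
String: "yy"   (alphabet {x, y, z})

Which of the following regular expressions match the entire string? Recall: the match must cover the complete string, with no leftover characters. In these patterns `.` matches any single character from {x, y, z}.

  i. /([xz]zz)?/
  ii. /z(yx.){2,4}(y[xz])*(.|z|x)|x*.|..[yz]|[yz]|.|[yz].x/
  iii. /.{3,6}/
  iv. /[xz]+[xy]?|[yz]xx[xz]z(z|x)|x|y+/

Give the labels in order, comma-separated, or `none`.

iv

i → no match
ii → no match
iii → no match
iv → match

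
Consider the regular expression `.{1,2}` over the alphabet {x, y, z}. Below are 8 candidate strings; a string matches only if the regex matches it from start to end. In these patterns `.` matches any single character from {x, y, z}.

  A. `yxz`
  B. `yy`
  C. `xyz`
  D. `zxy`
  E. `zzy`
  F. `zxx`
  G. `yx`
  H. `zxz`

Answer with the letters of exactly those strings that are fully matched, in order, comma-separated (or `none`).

A → no match
B → match
C → no match
D → no match
E → no match
F → no match
G → match
H → no match

B, G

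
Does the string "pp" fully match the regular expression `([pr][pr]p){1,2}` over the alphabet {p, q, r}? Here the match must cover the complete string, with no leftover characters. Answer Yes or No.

No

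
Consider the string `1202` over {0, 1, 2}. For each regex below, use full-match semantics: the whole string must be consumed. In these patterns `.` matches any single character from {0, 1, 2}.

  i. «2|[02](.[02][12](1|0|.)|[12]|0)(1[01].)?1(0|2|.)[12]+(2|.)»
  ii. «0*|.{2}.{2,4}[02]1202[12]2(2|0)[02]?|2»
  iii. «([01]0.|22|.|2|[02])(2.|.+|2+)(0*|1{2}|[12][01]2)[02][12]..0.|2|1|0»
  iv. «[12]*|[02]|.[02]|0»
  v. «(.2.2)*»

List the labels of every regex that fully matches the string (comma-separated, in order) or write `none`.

i → no match
ii → no match
iii → no match
iv → no match
v → match

v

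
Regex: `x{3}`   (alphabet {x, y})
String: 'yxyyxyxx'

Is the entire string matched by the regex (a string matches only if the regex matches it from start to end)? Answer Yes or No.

Every match must start with 'x', but 'yxyyxyxx' does not.

No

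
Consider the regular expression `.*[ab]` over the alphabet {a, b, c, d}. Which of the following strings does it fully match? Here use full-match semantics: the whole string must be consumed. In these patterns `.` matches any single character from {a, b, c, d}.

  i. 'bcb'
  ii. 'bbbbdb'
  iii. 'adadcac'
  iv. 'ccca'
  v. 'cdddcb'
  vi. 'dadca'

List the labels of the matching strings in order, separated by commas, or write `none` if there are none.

i, ii, iv, v, vi

i → match
ii → match
iii → no match
iv → match
v → match
vi → match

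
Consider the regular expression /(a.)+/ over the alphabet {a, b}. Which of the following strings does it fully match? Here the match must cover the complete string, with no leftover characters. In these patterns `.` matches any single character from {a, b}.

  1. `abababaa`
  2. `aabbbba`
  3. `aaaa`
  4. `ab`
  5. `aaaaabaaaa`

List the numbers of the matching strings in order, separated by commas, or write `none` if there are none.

1, 3, 4, 5

1 → match
2 → no match
3 → match
4 → match
5 → match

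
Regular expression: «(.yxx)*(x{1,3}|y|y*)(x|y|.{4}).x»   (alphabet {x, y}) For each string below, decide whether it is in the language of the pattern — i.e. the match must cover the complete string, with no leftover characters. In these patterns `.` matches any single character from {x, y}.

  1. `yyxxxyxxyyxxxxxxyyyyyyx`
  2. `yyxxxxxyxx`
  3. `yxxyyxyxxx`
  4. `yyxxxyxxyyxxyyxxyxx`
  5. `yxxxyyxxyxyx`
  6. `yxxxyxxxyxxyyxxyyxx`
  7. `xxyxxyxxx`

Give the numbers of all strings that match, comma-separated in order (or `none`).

1 → no match
2 → match
3 → no match
4 → match
5 → no match
6 → no match
7 → no match

2, 4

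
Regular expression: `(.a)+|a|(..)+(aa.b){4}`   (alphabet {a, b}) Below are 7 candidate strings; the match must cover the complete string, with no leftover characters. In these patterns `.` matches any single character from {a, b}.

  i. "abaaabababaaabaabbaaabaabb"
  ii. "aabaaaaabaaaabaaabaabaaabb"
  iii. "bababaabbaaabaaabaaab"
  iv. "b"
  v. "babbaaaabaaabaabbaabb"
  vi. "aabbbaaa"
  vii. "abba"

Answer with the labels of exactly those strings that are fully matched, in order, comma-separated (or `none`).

i

i → match
ii → no match
iii → no match
iv → no match
v → no match
vi → no match
vii → no match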